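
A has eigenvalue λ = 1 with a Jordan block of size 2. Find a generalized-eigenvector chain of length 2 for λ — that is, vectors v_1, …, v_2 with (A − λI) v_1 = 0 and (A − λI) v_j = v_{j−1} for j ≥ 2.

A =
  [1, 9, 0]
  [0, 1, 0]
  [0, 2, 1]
A Jordan chain for λ = 1 of length 2:
v_1 = (9, 0, 2)ᵀ
v_2 = (0, 1, 0)ᵀ

Let N = A − (1)·I. We want v_2 with N^2 v_2 = 0 but N^1 v_2 ≠ 0; then v_{j-1} := N · v_j for j = 2, …, 2.

Pick v_2 = (0, 1, 0)ᵀ.
Then v_1 = N · v_2 = (9, 0, 2)ᵀ.

Sanity check: (A − (1)·I) v_1 = (0, 0, 0)ᵀ = 0. ✓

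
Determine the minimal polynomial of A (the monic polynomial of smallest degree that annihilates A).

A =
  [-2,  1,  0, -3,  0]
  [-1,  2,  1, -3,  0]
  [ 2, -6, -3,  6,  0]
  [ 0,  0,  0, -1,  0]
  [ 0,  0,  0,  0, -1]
x^3 + 3*x^2 + 3*x + 1

The characteristic polynomial is χ_A(x) = (x + 1)^5, so the eigenvalues are known. The minimal polynomial is
  m_A(x) = Π_λ (x − λ)^{k_λ}
where k_λ is the size of the *largest* Jordan block for λ (equivalently, the smallest k with (A − λI)^k v = 0 for every generalised eigenvector v of λ).

  λ = -1: largest Jordan block has size 3, contributing (x + 1)^3

So m_A(x) = (x + 1)^3 = x^3 + 3*x^2 + 3*x + 1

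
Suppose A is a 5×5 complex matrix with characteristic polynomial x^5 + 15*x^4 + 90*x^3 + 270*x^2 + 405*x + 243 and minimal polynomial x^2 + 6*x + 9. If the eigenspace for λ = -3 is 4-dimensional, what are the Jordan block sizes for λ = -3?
Block sizes for λ = -3: [2, 1, 1, 1]

Step 1 — from the characteristic polynomial, algebraic multiplicity of λ = -3 is 5. From dim ker(A − (-3)·I) = 4, there are exactly 4 Jordan blocks for λ = -3.
Step 2 — from the minimal polynomial, the factor (x + 3)^2 tells us the largest block for λ = -3 has size 2.
Step 3 — with total size 5, 4 blocks, and largest block 2, the block sizes (in nonincreasing order) are [2, 1, 1, 1].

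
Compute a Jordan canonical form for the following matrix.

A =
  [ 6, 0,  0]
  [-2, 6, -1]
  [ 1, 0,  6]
J_3(6)

The characteristic polynomial is
  det(x·I − A) = x^3 - 18*x^2 + 108*x - 216 = (x - 6)^3

Eigenvalues and multiplicities (the geometric multiplicity of λ is n − rank(A − λI), which equals the number of Jordan blocks for λ):
  λ = 6: algebraic multiplicity = 3, geometric multiplicity = 1

Determining the block sizes for each eigenvalue:
  λ = 6: one block (gm = 1), so the single block has size am = 3 → block sizes [3]

Assembling the blocks gives a Jordan form
J =
  [6, 1, 0]
  [0, 6, 1]
  [0, 0, 6]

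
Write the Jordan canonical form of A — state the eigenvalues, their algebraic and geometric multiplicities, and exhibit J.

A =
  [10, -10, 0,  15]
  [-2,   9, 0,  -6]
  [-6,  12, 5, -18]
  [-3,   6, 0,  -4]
J_2(5) ⊕ J_1(5) ⊕ J_1(5)

The characteristic polynomial is
  det(x·I − A) = x^4 - 20*x^3 + 150*x^2 - 500*x + 625 = (x - 5)^4

Eigenvalues and multiplicities (the geometric multiplicity of λ is n − rank(A − λI), which equals the number of Jordan blocks for λ):
  λ = 5: algebraic multiplicity = 4, geometric multiplicity = 3

Determining the block sizes for each eigenvalue:
  λ = 5: 3 blocks summing to 4 forces exactly one block of size 2 and the rest size 1 → block sizes [2, 1, 1]

Assembling the blocks gives a Jordan form
J =
  [5, 1, 0, 0]
  [0, 5, 0, 0]
  [0, 0, 5, 0]
  [0, 0, 0, 5]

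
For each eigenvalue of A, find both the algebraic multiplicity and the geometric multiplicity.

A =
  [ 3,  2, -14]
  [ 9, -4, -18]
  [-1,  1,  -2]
λ = -4: alg = 2, geom = 1; λ = 5: alg = 1, geom = 1

Step 1 — factor the characteristic polynomial to read off the algebraic multiplicities:
  χ_A(x) = (x - 5)*(x + 4)^2

Step 2 — compute geometric multiplicities via the rank-nullity identity g(λ) = n − rank(A − λI):
  rank(A − (-4)·I) = 2, so dim ker(A − (-4)·I) = n − 2 = 1
  rank(A − (5)·I) = 2, so dim ker(A − (5)·I) = n − 2 = 1

Summary:
  λ = -4: algebraic multiplicity = 2, geometric multiplicity = 1
  λ = 5: algebraic multiplicity = 1, geometric multiplicity = 1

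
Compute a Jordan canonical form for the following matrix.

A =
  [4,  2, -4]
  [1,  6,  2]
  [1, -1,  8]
J_3(6)

The characteristic polynomial is
  det(x·I − A) = x^3 - 18*x^2 + 108*x - 216 = (x - 6)^3

Eigenvalues and multiplicities (the geometric multiplicity of λ is n − rank(A − λI), which equals the number of Jordan blocks for λ):
  λ = 6: algebraic multiplicity = 3, geometric multiplicity = 1

Determining the block sizes for each eigenvalue:
  λ = 6: one block (gm = 1), so the single block has size am = 3 → block sizes [3]

Assembling the blocks gives a Jordan form
J =
  [6, 1, 0]
  [0, 6, 1]
  [0, 0, 6]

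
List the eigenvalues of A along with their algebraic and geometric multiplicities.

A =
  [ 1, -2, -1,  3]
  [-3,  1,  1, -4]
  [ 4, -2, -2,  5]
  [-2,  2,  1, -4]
λ = -1: alg = 4, geom = 2

Step 1 — factor the characteristic polynomial to read off the algebraic multiplicities:
  χ_A(x) = (x + 1)^4

Step 2 — compute geometric multiplicities via the rank-nullity identity g(λ) = n − rank(A − λI):
  rank(A − (-1)·I) = 2, so dim ker(A − (-1)·I) = n − 2 = 2

Summary:
  λ = -1: algebraic multiplicity = 4, geometric multiplicity = 2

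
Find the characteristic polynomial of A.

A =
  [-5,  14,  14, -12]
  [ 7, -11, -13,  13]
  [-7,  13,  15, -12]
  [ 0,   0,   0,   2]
x^4 - x^3 - 18*x^2 + 52*x - 40

Expanding det(x·I − A) (e.g. by cofactor expansion or by noting that A is similar to its Jordan form J, which has the same characteristic polynomial as A) gives
  χ_A(x) = x^4 - x^3 - 18*x^2 + 52*x - 40
which factors as (x - 2)^3*(x + 5). The eigenvalues (with algebraic multiplicities) are λ = -5 with multiplicity 1, λ = 2 with multiplicity 3.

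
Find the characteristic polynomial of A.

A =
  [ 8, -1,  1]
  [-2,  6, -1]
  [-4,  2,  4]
x^3 - 18*x^2 + 108*x - 216

Expanding det(x·I − A) (e.g. by cofactor expansion or by noting that A is similar to its Jordan form J, which has the same characteristic polynomial as A) gives
  χ_A(x) = x^3 - 18*x^2 + 108*x - 216
which factors as (x - 6)^3. The eigenvalues (with algebraic multiplicities) are λ = 6 with multiplicity 3.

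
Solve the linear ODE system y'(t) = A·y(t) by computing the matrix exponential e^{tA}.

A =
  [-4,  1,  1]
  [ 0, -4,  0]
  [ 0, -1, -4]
e^{tA} =
  [exp(-4*t), -t^2*exp(-4*t)/2 + t*exp(-4*t), t*exp(-4*t)]
  [0, exp(-4*t), 0]
  [0, -t*exp(-4*t), exp(-4*t)]

Strategy: write A = P · J · P⁻¹ where J is a Jordan canonical form, so e^{tA} = P · e^{tJ} · P⁻¹, and e^{tJ} can be computed block-by-block.

A has Jordan form
J =
  [-4,  1,  0]
  [ 0, -4,  1]
  [ 0,  0, -4]
(up to reordering of blocks).

Per-block formulas:
  For a 3×3 Jordan block J_3(-4): exp(t · J_3(-4)) = e^(-4t)·(I + t·N + (t^2/2)·N^2), where N is the 3×3 nilpotent shift.

After assembling e^{tJ} and conjugating by P, we get:

e^{tA} =
  [exp(-4*t), -t^2*exp(-4*t)/2 + t*exp(-4*t), t*exp(-4*t)]
  [0, exp(-4*t), 0]
  [0, -t*exp(-4*t), exp(-4*t)]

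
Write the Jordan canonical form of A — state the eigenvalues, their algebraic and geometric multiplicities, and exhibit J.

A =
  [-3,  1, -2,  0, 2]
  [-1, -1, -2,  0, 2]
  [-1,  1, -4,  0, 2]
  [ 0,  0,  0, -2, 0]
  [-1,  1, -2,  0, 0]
J_2(-2) ⊕ J_1(-2) ⊕ J_1(-2) ⊕ J_1(-2)

The characteristic polynomial is
  det(x·I − A) = x^5 + 10*x^4 + 40*x^3 + 80*x^2 + 80*x + 32 = (x + 2)^5

Eigenvalues and multiplicities (the geometric multiplicity of λ is n − rank(A − λI), which equals the number of Jordan blocks for λ):
  λ = -2: algebraic multiplicity = 5, geometric multiplicity = 4

Determining the block sizes for each eigenvalue:
  λ = -2: 4 blocks summing to 5 forces exactly one block of size 2 and the rest size 1 → block sizes [2, 1, 1, 1]

Assembling the blocks gives a Jordan form
J =
  [-2,  1,  0,  0,  0]
  [ 0, -2,  0,  0,  0]
  [ 0,  0, -2,  0,  0]
  [ 0,  0,  0, -2,  0]
  [ 0,  0,  0,  0, -2]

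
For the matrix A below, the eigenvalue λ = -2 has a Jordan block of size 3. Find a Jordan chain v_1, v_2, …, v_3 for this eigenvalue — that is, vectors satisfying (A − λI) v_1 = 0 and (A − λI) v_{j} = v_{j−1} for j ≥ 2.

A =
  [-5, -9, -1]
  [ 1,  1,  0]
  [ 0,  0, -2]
A Jordan chain for λ = -2 of length 3:
v_1 = (3, -1, 0)ᵀ
v_2 = (-1, 0, 0)ᵀ
v_3 = (0, 0, 1)ᵀ

Let N = A − (-2)·I. We want v_3 with N^3 v_3 = 0 but N^2 v_3 ≠ 0; then v_{j-1} := N · v_j for j = 3, …, 2.

Pick v_3 = (0, 0, 1)ᵀ.
Then v_2 = N · v_3 = (-1, 0, 0)ᵀ.
Then v_1 = N · v_2 = (3, -1, 0)ᵀ.

Sanity check: (A − (-2)·I) v_1 = (0, 0, 0)ᵀ = 0. ✓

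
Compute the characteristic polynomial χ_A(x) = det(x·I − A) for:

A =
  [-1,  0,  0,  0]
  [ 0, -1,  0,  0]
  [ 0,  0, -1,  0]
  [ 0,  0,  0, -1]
x^4 + 4*x^3 + 6*x^2 + 4*x + 1

Expanding det(x·I − A) (e.g. by cofactor expansion or by noting that A is similar to its Jordan form J, which has the same characteristic polynomial as A) gives
  χ_A(x) = x^4 + 4*x^3 + 6*x^2 + 4*x + 1
which factors as (x + 1)^4. The eigenvalues (with algebraic multiplicities) are λ = -1 with multiplicity 4.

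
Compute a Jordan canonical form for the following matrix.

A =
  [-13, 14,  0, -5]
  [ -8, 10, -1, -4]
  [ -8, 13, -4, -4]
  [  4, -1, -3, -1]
J_3(-3) ⊕ J_1(1)

The characteristic polynomial is
  det(x·I − A) = x^4 + 8*x^3 + 18*x^2 - 27 = (x - 1)*(x + 3)^3

Eigenvalues and multiplicities (the geometric multiplicity of λ is n − rank(A − λI), which equals the number of Jordan blocks for λ):
  λ = -3: algebraic multiplicity = 3, geometric multiplicity = 1
  λ = 1: algebraic multiplicity = 1, geometric multiplicity = 1

Determining the block sizes for each eigenvalue:
  λ = -3: one block (gm = 1), so the single block has size am = 3 → block sizes [3]
  λ = 1: one block (gm = 1), so the single block has size am = 1 → block sizes [1]

Assembling the blocks gives a Jordan form
J =
  [-3,  1,  0, 0]
  [ 0, -3,  1, 0]
  [ 0,  0, -3, 0]
  [ 0,  0,  0, 1]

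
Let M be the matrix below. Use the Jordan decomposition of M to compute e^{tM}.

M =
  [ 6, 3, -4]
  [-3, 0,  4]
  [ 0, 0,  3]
e^{tM} =
  [3*t*exp(3*t) + exp(3*t), 3*t*exp(3*t), -4*t*exp(3*t)]
  [-3*t*exp(3*t), -3*t*exp(3*t) + exp(3*t), 4*t*exp(3*t)]
  [0, 0, exp(3*t)]

Strategy: write M = P · J · P⁻¹ where J is a Jordan canonical form, so e^{tM} = P · e^{tJ} · P⁻¹, and e^{tJ} can be computed block-by-block.

M has Jordan form
J =
  [3, 1, 0]
  [0, 3, 0]
  [0, 0, 3]
(up to reordering of blocks).

Per-block formulas:
  For a 2×2 Jordan block J_2(3): exp(t · J_2(3)) = e^(3t)·(I + t·N), where N is the 2×2 nilpotent shift.
  For a 1×1 block at λ = 3: exp(t · [3]) = [e^(3t)].

After assembling e^{tJ} and conjugating by P, we get:

e^{tM} =
  [3*t*exp(3*t) + exp(3*t), 3*t*exp(3*t), -4*t*exp(3*t)]
  [-3*t*exp(3*t), -3*t*exp(3*t) + exp(3*t), 4*t*exp(3*t)]
  [0, 0, exp(3*t)]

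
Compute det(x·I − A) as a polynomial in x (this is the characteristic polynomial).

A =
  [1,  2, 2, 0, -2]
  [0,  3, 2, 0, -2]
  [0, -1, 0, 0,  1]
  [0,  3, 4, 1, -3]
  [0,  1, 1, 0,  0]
x^5 - 5*x^4 + 10*x^3 - 10*x^2 + 5*x - 1

Expanding det(x·I − A) (e.g. by cofactor expansion or by noting that A is similar to its Jordan form J, which has the same characteristic polynomial as A) gives
  χ_A(x) = x^5 - 5*x^4 + 10*x^3 - 10*x^2 + 5*x - 1
which factors as (x - 1)^5. The eigenvalues (with algebraic multiplicities) are λ = 1 with multiplicity 5.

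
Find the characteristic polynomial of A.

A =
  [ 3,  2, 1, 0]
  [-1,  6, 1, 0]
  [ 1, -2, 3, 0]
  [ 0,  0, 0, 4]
x^4 - 16*x^3 + 96*x^2 - 256*x + 256

Expanding det(x·I − A) (e.g. by cofactor expansion or by noting that A is similar to its Jordan form J, which has the same characteristic polynomial as A) gives
  χ_A(x) = x^4 - 16*x^3 + 96*x^2 - 256*x + 256
which factors as (x - 4)^4. The eigenvalues (with algebraic multiplicities) are λ = 4 with multiplicity 4.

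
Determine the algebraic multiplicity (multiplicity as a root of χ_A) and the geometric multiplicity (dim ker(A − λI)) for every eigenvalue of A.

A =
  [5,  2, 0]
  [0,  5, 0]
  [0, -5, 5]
λ = 5: alg = 3, geom = 2

Step 1 — factor the characteristic polynomial to read off the algebraic multiplicities:
  χ_A(x) = (x - 5)^3

Step 2 — compute geometric multiplicities via the rank-nullity identity g(λ) = n − rank(A − λI):
  rank(A − (5)·I) = 1, so dim ker(A − (5)·I) = n − 1 = 2

Summary:
  λ = 5: algebraic multiplicity = 3, geometric multiplicity = 2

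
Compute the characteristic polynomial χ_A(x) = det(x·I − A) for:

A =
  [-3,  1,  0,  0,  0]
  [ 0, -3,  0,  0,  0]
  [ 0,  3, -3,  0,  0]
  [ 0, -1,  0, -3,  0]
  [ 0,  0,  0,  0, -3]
x^5 + 15*x^4 + 90*x^3 + 270*x^2 + 405*x + 243

Expanding det(x·I − A) (e.g. by cofactor expansion or by noting that A is similar to its Jordan form J, which has the same characteristic polynomial as A) gives
  χ_A(x) = x^5 + 15*x^4 + 90*x^3 + 270*x^2 + 405*x + 243
which factors as (x + 3)^5. The eigenvalues (with algebraic multiplicities) are λ = -3 with multiplicity 5.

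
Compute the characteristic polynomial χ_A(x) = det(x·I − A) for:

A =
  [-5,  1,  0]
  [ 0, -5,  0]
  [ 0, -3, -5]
x^3 + 15*x^2 + 75*x + 125

Expanding det(x·I − A) (e.g. by cofactor expansion or by noting that A is similar to its Jordan form J, which has the same characteristic polynomial as A) gives
  χ_A(x) = x^3 + 15*x^2 + 75*x + 125
which factors as (x + 5)^3. The eigenvalues (with algebraic multiplicities) are λ = -5 with multiplicity 3.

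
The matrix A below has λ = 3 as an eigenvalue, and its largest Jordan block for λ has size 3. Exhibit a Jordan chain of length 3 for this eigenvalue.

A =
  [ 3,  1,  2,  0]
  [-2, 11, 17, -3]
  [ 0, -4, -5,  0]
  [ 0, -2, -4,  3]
A Jordan chain for λ = 3 of length 3:
v_1 = (-2, -16, 8, 4)ᵀ
v_2 = (0, -2, 0, 0)ᵀ
v_3 = (1, 0, 0, 0)ᵀ

Let N = A − (3)·I. We want v_3 with N^3 v_3 = 0 but N^2 v_3 ≠ 0; then v_{j-1} := N · v_j for j = 3, …, 2.

Pick v_3 = (1, 0, 0, 0)ᵀ.
Then v_2 = N · v_3 = (0, -2, 0, 0)ᵀ.
Then v_1 = N · v_2 = (-2, -16, 8, 4)ᵀ.

Sanity check: (A − (3)·I) v_1 = (0, 0, 0, 0)ᵀ = 0. ✓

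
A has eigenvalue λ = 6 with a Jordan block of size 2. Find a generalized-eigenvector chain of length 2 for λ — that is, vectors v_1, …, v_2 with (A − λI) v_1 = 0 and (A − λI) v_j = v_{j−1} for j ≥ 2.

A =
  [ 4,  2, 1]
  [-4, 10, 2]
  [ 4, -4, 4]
A Jordan chain for λ = 6 of length 2:
v_1 = (-2, -4, 4)ᵀ
v_2 = (1, 0, 0)ᵀ

Let N = A − (6)·I. We want v_2 with N^2 v_2 = 0 but N^1 v_2 ≠ 0; then v_{j-1} := N · v_j for j = 2, …, 2.

Pick v_2 = (1, 0, 0)ᵀ.
Then v_1 = N · v_2 = (-2, -4, 4)ᵀ.

Sanity check: (A − (6)·I) v_1 = (0, 0, 0)ᵀ = 0. ✓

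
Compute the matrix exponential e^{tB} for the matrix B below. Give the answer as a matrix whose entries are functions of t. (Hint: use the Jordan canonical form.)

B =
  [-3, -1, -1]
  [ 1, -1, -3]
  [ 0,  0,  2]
e^{tB} =
  [-t*exp(-2*t) + exp(-2*t), -t*exp(-2*t), -t*exp(-2*t)]
  [t*exp(-2*t), t*exp(-2*t) + exp(-2*t), t*exp(-2*t) - exp(2*t) + exp(-2*t)]
  [0, 0, exp(2*t)]

Strategy: write B = P · J · P⁻¹ where J is a Jordan canonical form, so e^{tB} = P · e^{tJ} · P⁻¹, and e^{tJ} can be computed block-by-block.

B has Jordan form
J =
  [-2,  1, 0]
  [ 0, -2, 0]
  [ 0,  0, 2]
(up to reordering of blocks).

Per-block formulas:
  For a 2×2 Jordan block J_2(-2): exp(t · J_2(-2)) = e^(-2t)·(I + t·N), where N is the 2×2 nilpotent shift.
  For a 1×1 block at λ = 2: exp(t · [2]) = [e^(2t)].

After assembling e^{tJ} and conjugating by P, we get:

e^{tB} =
  [-t*exp(-2*t) + exp(-2*t), -t*exp(-2*t), -t*exp(-2*t)]
  [t*exp(-2*t), t*exp(-2*t) + exp(-2*t), t*exp(-2*t) - exp(2*t) + exp(-2*t)]
  [0, 0, exp(2*t)]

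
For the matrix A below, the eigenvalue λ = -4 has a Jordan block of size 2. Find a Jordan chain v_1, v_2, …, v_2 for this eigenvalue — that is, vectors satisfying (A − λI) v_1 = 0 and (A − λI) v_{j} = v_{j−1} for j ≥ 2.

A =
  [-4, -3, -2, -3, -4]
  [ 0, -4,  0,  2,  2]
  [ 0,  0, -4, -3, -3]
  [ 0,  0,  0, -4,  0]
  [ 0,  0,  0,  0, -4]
A Jordan chain for λ = -4 of length 2:
v_1 = (-3, 0, 0, 0, 0)ᵀ
v_2 = (0, 1, 0, 0, 0)ᵀ

Let N = A − (-4)·I. We want v_2 with N^2 v_2 = 0 but N^1 v_2 ≠ 0; then v_{j-1} := N · v_j for j = 2, …, 2.

Pick v_2 = (0, 1, 0, 0, 0)ᵀ.
Then v_1 = N · v_2 = (-3, 0, 0, 0, 0)ᵀ.

Sanity check: (A − (-4)·I) v_1 = (0, 0, 0, 0, 0)ᵀ = 0. ✓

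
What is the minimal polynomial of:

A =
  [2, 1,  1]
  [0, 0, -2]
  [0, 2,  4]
x^2 - 4*x + 4

The characteristic polynomial is χ_A(x) = (x - 2)^3, so the eigenvalues are known. The minimal polynomial is
  m_A(x) = Π_λ (x − λ)^{k_λ}
where k_λ is the size of the *largest* Jordan block for λ (equivalently, the smallest k with (A − λI)^k v = 0 for every generalised eigenvector v of λ).

  λ = 2: largest Jordan block has size 2, contributing (x − 2)^2

So m_A(x) = (x - 2)^2 = x^2 - 4*x + 4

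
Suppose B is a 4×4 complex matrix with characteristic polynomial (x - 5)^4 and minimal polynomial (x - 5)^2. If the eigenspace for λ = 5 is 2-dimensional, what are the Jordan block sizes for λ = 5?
Block sizes for λ = 5: [2, 2]

Step 1 — from the characteristic polynomial, algebraic multiplicity of λ = 5 is 4. From dim ker(B − (5)·I) = 2, there are exactly 2 Jordan blocks for λ = 5.
Step 2 — from the minimal polynomial, the factor (x − 5)^2 tells us the largest block for λ = 5 has size 2.
Step 3 — with total size 4, 2 blocks, and largest block 2, the block sizes (in nonincreasing order) are [2, 2].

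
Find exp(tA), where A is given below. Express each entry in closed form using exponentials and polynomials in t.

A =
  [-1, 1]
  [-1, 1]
e^{tA} =
  [1 - t, t]
  [-t, t + 1]

Strategy: write A = P · J · P⁻¹ where J is a Jordan canonical form, so e^{tA} = P · e^{tJ} · P⁻¹, and e^{tJ} can be computed block-by-block.

A has Jordan form
J =
  [0, 1]
  [0, 0]
(up to reordering of blocks).

Per-block formulas:
  For a 2×2 Jordan block J_2(0): exp(t · J_2(0)) = e^(0t)·(I + t·N), where N is the 2×2 nilpotent shift.

After assembling e^{tJ} and conjugating by P, we get:

e^{tA} =
  [1 - t, t]
  [-t, t + 1]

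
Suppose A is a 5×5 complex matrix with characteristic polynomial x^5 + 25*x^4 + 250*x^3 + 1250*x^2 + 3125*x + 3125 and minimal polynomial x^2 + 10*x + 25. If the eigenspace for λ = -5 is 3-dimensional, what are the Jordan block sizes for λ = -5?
Block sizes for λ = -5: [2, 2, 1]

Step 1 — from the characteristic polynomial, algebraic multiplicity of λ = -5 is 5. From dim ker(A − (-5)·I) = 3, there are exactly 3 Jordan blocks for λ = -5.
Step 2 — from the minimal polynomial, the factor (x + 5)^2 tells us the largest block for λ = -5 has size 2.
Step 3 — with total size 5, 3 blocks, and largest block 2, the block sizes (in nonincreasing order) are [2, 2, 1].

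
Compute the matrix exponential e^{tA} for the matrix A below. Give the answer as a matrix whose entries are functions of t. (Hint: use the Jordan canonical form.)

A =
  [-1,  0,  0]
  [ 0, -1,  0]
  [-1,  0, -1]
e^{tA} =
  [exp(-t), 0, 0]
  [0, exp(-t), 0]
  [-t*exp(-t), 0, exp(-t)]

Strategy: write A = P · J · P⁻¹ where J is a Jordan canonical form, so e^{tA} = P · e^{tJ} · P⁻¹, and e^{tJ} can be computed block-by-block.

A has Jordan form
J =
  [-1,  1,  0]
  [ 0, -1,  0]
  [ 0,  0, -1]
(up to reordering of blocks).

Per-block formulas:
  For a 1×1 block at λ = -1: exp(t · [-1]) = [e^(-1t)].
  For a 2×2 Jordan block J_2(-1): exp(t · J_2(-1)) = e^(-1t)·(I + t·N), where N is the 2×2 nilpotent shift.

After assembling e^{tJ} and conjugating by P, we get:

e^{tA} =
  [exp(-t), 0, 0]
  [0, exp(-t), 0]
  [-t*exp(-t), 0, exp(-t)]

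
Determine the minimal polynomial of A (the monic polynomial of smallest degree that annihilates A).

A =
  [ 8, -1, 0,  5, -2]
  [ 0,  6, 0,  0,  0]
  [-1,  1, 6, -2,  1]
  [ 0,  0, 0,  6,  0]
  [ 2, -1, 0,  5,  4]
x^2 - 12*x + 36

The characteristic polynomial is χ_A(x) = (x - 6)^5, so the eigenvalues are known. The minimal polynomial is
  m_A(x) = Π_λ (x − λ)^{k_λ}
where k_λ is the size of the *largest* Jordan block for λ (equivalently, the smallest k with (A − λI)^k v = 0 for every generalised eigenvector v of λ).

  λ = 6: largest Jordan block has size 2, contributing (x − 6)^2

So m_A(x) = (x - 6)^2 = x^2 - 12*x + 36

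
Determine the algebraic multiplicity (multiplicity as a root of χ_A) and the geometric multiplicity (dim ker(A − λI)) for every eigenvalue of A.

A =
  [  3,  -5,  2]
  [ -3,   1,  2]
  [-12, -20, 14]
λ = 6: alg = 3, geom = 2

Step 1 — factor the characteristic polynomial to read off the algebraic multiplicities:
  χ_A(x) = (x - 6)^3

Step 2 — compute geometric multiplicities via the rank-nullity identity g(λ) = n − rank(A − λI):
  rank(A − (6)·I) = 1, so dim ker(A − (6)·I) = n − 1 = 2

Summary:
  λ = 6: algebraic multiplicity = 3, geometric multiplicity = 2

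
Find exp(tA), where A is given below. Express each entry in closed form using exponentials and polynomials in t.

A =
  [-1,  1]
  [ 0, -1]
e^{tA} =
  [exp(-t), t*exp(-t)]
  [0, exp(-t)]

Strategy: write A = P · J · P⁻¹ where J is a Jordan canonical form, so e^{tA} = P · e^{tJ} · P⁻¹, and e^{tJ} can be computed block-by-block.

A has Jordan form
J =
  [-1,  1]
  [ 0, -1]
(up to reordering of blocks).

Per-block formulas:
  For a 2×2 Jordan block J_2(-1): exp(t · J_2(-1)) = e^(-1t)·(I + t·N), where N is the 2×2 nilpotent shift.

After assembling e^{tJ} and conjugating by P, we get:

e^{tA} =
  [exp(-t), t*exp(-t)]
  [0, exp(-t)]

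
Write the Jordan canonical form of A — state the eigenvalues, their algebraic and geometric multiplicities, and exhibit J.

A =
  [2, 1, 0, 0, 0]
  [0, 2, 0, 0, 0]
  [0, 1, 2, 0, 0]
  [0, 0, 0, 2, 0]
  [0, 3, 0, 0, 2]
J_2(2) ⊕ J_1(2) ⊕ J_1(2) ⊕ J_1(2)

The characteristic polynomial is
  det(x·I − A) = x^5 - 10*x^4 + 40*x^3 - 80*x^2 + 80*x - 32 = (x - 2)^5

Eigenvalues and multiplicities (the geometric multiplicity of λ is n − rank(A − λI), which equals the number of Jordan blocks for λ):
  λ = 2: algebraic multiplicity = 5, geometric multiplicity = 4

Determining the block sizes for each eigenvalue:
  λ = 2: 4 blocks summing to 5 forces exactly one block of size 2 and the rest size 1 → block sizes [2, 1, 1, 1]

Assembling the blocks gives a Jordan form
J =
  [2, 1, 0, 0, 0]
  [0, 2, 0, 0, 0]
  [0, 0, 2, 0, 0]
  [0, 0, 0, 2, 0]
  [0, 0, 0, 0, 2]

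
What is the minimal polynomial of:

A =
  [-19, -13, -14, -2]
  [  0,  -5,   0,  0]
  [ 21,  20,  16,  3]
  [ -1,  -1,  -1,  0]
x^4 + 8*x^3 + 6*x^2 - 40*x + 25

The characteristic polynomial is χ_A(x) = (x - 1)^2*(x + 5)^2, so the eigenvalues are known. The minimal polynomial is
  m_A(x) = Π_λ (x − λ)^{k_λ}
where k_λ is the size of the *largest* Jordan block for λ (equivalently, the smallest k with (A − λI)^k v = 0 for every generalised eigenvector v of λ).

  λ = -5: largest Jordan block has size 2, contributing (x + 5)^2
  λ = 1: largest Jordan block has size 2, contributing (x − 1)^2

So m_A(x) = (x - 1)^2*(x + 5)^2 = x^4 + 8*x^3 + 6*x^2 - 40*x + 25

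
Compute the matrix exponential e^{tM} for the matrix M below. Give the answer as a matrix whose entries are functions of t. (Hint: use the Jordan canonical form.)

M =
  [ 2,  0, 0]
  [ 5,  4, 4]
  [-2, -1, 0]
e^{tM} =
  [exp(2*t), 0, 0]
  [t^2*exp(2*t) + 5*t*exp(2*t), 2*t*exp(2*t) + exp(2*t), 4*t*exp(2*t)]
  [-t^2*exp(2*t)/2 - 2*t*exp(2*t), -t*exp(2*t), -2*t*exp(2*t) + exp(2*t)]

Strategy: write M = P · J · P⁻¹ where J is a Jordan canonical form, so e^{tM} = P · e^{tJ} · P⁻¹, and e^{tJ} can be computed block-by-block.

M has Jordan form
J =
  [2, 1, 0]
  [0, 2, 1]
  [0, 0, 2]
(up to reordering of blocks).

Per-block formulas:
  For a 3×3 Jordan block J_3(2): exp(t · J_3(2)) = e^(2t)·(I + t·N + (t^2/2)·N^2), where N is the 3×3 nilpotent shift.

After assembling e^{tJ} and conjugating by P, we get:

e^{tM} =
  [exp(2*t), 0, 0]
  [t^2*exp(2*t) + 5*t*exp(2*t), 2*t*exp(2*t) + exp(2*t), 4*t*exp(2*t)]
  [-t^2*exp(2*t)/2 - 2*t*exp(2*t), -t*exp(2*t), -2*t*exp(2*t) + exp(2*t)]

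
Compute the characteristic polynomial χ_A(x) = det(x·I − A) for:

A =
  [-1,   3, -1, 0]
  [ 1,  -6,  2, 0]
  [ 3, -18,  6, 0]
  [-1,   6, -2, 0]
x^4 + x^3

Expanding det(x·I − A) (e.g. by cofactor expansion or by noting that A is similar to its Jordan form J, which has the same characteristic polynomial as A) gives
  χ_A(x) = x^4 + x^3
which factors as x^3*(x + 1). The eigenvalues (with algebraic multiplicities) are λ = -1 with multiplicity 1, λ = 0 with multiplicity 3.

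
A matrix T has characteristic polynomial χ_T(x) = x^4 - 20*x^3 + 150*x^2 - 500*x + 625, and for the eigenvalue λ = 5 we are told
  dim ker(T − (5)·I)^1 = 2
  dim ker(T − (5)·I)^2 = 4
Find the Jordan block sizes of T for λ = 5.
Block sizes for λ = 5: [2, 2]

From the dimensions of kernels of powers, the number of Jordan blocks of size at least j is d_j − d_{j−1} where d_j = dim ker(N^j) (with d_0 = 0). Computing the differences gives [2, 2].
The number of blocks of size exactly k is (#blocks of size ≥ k) − (#blocks of size ≥ k + 1), so the partition is: 2 block(s) of size 2.
In nonincreasing order the block sizes are [2, 2].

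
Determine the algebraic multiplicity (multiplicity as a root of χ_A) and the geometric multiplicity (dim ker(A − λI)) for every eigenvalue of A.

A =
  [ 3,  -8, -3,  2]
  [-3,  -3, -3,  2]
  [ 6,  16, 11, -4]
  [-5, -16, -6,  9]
λ = 5: alg = 4, geom = 2

Step 1 — factor the characteristic polynomial to read off the algebraic multiplicities:
  χ_A(x) = (x - 5)^4

Step 2 — compute geometric multiplicities via the rank-nullity identity g(λ) = n − rank(A − λI):
  rank(A − (5)·I) = 2, so dim ker(A − (5)·I) = n − 2 = 2

Summary:
  λ = 5: algebraic multiplicity = 4, geometric multiplicity = 2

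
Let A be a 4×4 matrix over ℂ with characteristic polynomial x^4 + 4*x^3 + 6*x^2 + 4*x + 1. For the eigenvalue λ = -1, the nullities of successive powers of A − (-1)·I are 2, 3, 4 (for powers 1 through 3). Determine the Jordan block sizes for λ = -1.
Block sizes for λ = -1: [3, 1]

From the dimensions of kernels of powers, the number of Jordan blocks of size at least j is d_j − d_{j−1} where d_j = dim ker(N^j) (with d_0 = 0). Computing the differences gives [2, 1, 1].
The number of blocks of size exactly k is (#blocks of size ≥ k) − (#blocks of size ≥ k + 1), so the partition is: 1 block(s) of size 1, 1 block(s) of size 3.
In nonincreasing order the block sizes are [3, 1].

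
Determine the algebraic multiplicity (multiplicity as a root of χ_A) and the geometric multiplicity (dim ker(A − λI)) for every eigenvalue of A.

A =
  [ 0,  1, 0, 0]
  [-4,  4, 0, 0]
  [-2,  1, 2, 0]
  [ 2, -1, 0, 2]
λ = 2: alg = 4, geom = 3

Step 1 — factor the characteristic polynomial to read off the algebraic multiplicities:
  χ_A(x) = (x - 2)^4

Step 2 — compute geometric multiplicities via the rank-nullity identity g(λ) = n − rank(A − λI):
  rank(A − (2)·I) = 1, so dim ker(A − (2)·I) = n − 1 = 3

Summary:
  λ = 2: algebraic multiplicity = 4, geometric multiplicity = 3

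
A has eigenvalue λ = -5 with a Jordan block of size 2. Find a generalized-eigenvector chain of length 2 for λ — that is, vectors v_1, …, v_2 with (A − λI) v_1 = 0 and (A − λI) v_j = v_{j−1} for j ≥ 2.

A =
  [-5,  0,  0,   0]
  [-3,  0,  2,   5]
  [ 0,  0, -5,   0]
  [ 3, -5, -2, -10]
A Jordan chain for λ = -5 of length 2:
v_1 = (0, -3, 0, 3)ᵀ
v_2 = (1, 0, 0, 0)ᵀ

Let N = A − (-5)·I. We want v_2 with N^2 v_2 = 0 but N^1 v_2 ≠ 0; then v_{j-1} := N · v_j for j = 2, …, 2.

Pick v_2 = (1, 0, 0, 0)ᵀ.
Then v_1 = N · v_2 = (0, -3, 0, 3)ᵀ.

Sanity check: (A − (-5)·I) v_1 = (0, 0, 0, 0)ᵀ = 0. ✓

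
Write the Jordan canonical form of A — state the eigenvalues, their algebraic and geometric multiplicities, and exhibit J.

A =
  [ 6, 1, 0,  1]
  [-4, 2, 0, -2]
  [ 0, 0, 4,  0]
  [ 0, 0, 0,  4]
J_2(4) ⊕ J_1(4) ⊕ J_1(4)

The characteristic polynomial is
  det(x·I − A) = x^4 - 16*x^3 + 96*x^2 - 256*x + 256 = (x - 4)^4

Eigenvalues and multiplicities (the geometric multiplicity of λ is n − rank(A − λI), which equals the number of Jordan blocks for λ):
  λ = 4: algebraic multiplicity = 4, geometric multiplicity = 3

Determining the block sizes for each eigenvalue:
  λ = 4: 3 blocks summing to 4 forces exactly one block of size 2 and the rest size 1 → block sizes [2, 1, 1]

Assembling the blocks gives a Jordan form
J =
  [4, 1, 0, 0]
  [0, 4, 0, 0]
  [0, 0, 4, 0]
  [0, 0, 0, 4]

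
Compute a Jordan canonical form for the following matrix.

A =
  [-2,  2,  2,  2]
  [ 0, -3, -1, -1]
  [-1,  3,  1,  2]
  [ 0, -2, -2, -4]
J_3(-2) ⊕ J_1(-2)

The characteristic polynomial is
  det(x·I − A) = x^4 + 8*x^3 + 24*x^2 + 32*x + 16 = (x + 2)^4

Eigenvalues and multiplicities (the geometric multiplicity of λ is n − rank(A − λI), which equals the number of Jordan blocks for λ):
  λ = -2: algebraic multiplicity = 4, geometric multiplicity = 2

Determining the block sizes for each eigenvalue:
  λ = -2: with am = 4 and gm = 2, the partition is not yet determined (e.g. several partitions of 4 into 2 parts exist). Let N = A − (-2)·I. Computing rank(N^1) = 2, rank(N^2) = 1, rank(N^3) = 0; the number of blocks of size ≥ j is rank(N^{j−1}) − rank(N^j), giving [2, 1, 1]. So we have 1 block(s) of size 3, 1 block(s) of size 1 → block sizes [3, 1]

Assembling the blocks gives a Jordan form
J =
  [-2,  1,  0,  0]
  [ 0, -2,  1,  0]
  [ 0,  0, -2,  0]
  [ 0,  0,  0, -2]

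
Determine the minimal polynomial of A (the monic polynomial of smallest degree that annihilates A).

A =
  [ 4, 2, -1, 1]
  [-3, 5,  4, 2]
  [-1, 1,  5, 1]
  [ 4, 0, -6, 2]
x^3 - 12*x^2 + 48*x - 64

The characteristic polynomial is χ_A(x) = (x - 4)^4, so the eigenvalues are known. The minimal polynomial is
  m_A(x) = Π_λ (x − λ)^{k_λ}
where k_λ is the size of the *largest* Jordan block for λ (equivalently, the smallest k with (A − λI)^k v = 0 for every generalised eigenvector v of λ).

  λ = 4: largest Jordan block has size 3, contributing (x − 4)^3

So m_A(x) = (x - 4)^3 = x^3 - 12*x^2 + 48*x - 64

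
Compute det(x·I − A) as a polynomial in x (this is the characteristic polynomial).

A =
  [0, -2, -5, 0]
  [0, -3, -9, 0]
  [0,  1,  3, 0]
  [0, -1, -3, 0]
x^4

Expanding det(x·I − A) (e.g. by cofactor expansion or by noting that A is similar to its Jordan form J, which has the same characteristic polynomial as A) gives
  χ_A(x) = x^4
which factors as x^4. The eigenvalues (with algebraic multiplicities) are λ = 0 with multiplicity 4.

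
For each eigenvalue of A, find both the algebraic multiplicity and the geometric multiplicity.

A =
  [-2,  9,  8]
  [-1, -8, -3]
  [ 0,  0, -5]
λ = -5: alg = 3, geom = 1

Step 1 — factor the characteristic polynomial to read off the algebraic multiplicities:
  χ_A(x) = (x + 5)^3

Step 2 — compute geometric multiplicities via the rank-nullity identity g(λ) = n − rank(A − λI):
  rank(A − (-5)·I) = 2, so dim ker(A − (-5)·I) = n − 2 = 1

Summary:
  λ = -5: algebraic multiplicity = 3, geometric multiplicity = 1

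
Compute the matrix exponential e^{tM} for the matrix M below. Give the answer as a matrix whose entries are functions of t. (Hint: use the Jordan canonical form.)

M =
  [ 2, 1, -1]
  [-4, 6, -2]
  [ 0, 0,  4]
e^{tM} =
  [-2*t*exp(4*t) + exp(4*t), t*exp(4*t), -t*exp(4*t)]
  [-4*t*exp(4*t), 2*t*exp(4*t) + exp(4*t), -2*t*exp(4*t)]
  [0, 0, exp(4*t)]

Strategy: write M = P · J · P⁻¹ where J is a Jordan canonical form, so e^{tM} = P · e^{tJ} · P⁻¹, and e^{tJ} can be computed block-by-block.

M has Jordan form
J =
  [4, 1, 0]
  [0, 4, 0]
  [0, 0, 4]
(up to reordering of blocks).

Per-block formulas:
  For a 2×2 Jordan block J_2(4): exp(t · J_2(4)) = e^(4t)·(I + t·N), where N is the 2×2 nilpotent shift.
  For a 1×1 block at λ = 4: exp(t · [4]) = [e^(4t)].

After assembling e^{tJ} and conjugating by P, we get:

e^{tM} =
  [-2*t*exp(4*t) + exp(4*t), t*exp(4*t), -t*exp(4*t)]
  [-4*t*exp(4*t), 2*t*exp(4*t) + exp(4*t), -2*t*exp(4*t)]
  [0, 0, exp(4*t)]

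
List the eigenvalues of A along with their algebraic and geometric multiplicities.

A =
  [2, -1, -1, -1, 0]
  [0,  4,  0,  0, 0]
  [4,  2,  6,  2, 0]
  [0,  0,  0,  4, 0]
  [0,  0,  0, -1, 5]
λ = 4: alg = 4, geom = 3; λ = 5: alg = 1, geom = 1

Step 1 — factor the characteristic polynomial to read off the algebraic multiplicities:
  χ_A(x) = (x - 5)*(x - 4)^4

Step 2 — compute geometric multiplicities via the rank-nullity identity g(λ) = n − rank(A − λI):
  rank(A − (4)·I) = 2, so dim ker(A − (4)·I) = n − 2 = 3
  rank(A − (5)·I) = 4, so dim ker(A − (5)·I) = n − 4 = 1

Summary:
  λ = 4: algebraic multiplicity = 4, geometric multiplicity = 3
  λ = 5: algebraic multiplicity = 1, geometric multiplicity = 1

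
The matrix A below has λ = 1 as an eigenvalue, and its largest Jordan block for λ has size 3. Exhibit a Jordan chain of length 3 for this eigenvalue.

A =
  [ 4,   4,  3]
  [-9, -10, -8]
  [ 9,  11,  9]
A Jordan chain for λ = 1 of length 3:
v_1 = (1, -3, 3)ᵀ
v_2 = (4, -11, 11)ᵀ
v_3 = (0, 1, 0)ᵀ

Let N = A − (1)·I. We want v_3 with N^3 v_3 = 0 but N^2 v_3 ≠ 0; then v_{j-1} := N · v_j for j = 3, …, 2.

Pick v_3 = (0, 1, 0)ᵀ.
Then v_2 = N · v_3 = (4, -11, 11)ᵀ.
Then v_1 = N · v_2 = (1, -3, 3)ᵀ.

Sanity check: (A − (1)·I) v_1 = (0, 0, 0)ᵀ = 0. ✓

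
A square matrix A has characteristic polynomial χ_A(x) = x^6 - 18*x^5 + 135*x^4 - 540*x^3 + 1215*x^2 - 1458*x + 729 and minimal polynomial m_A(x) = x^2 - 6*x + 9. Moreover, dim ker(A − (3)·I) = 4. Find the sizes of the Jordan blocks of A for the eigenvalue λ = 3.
Block sizes for λ = 3: [2, 2, 1, 1]

Step 1 — from the characteristic polynomial, algebraic multiplicity of λ = 3 is 6. From dim ker(A − (3)·I) = 4, there are exactly 4 Jordan blocks for λ = 3.
Step 2 — from the minimal polynomial, the factor (x − 3)^2 tells us the largest block for λ = 3 has size 2.
Step 3 — with total size 6, 4 blocks, and largest block 2, the block sizes (in nonincreasing order) are [2, 2, 1, 1].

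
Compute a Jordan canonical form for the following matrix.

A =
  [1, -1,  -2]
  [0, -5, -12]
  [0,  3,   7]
J_2(1) ⊕ J_1(1)

The characteristic polynomial is
  det(x·I − A) = x^3 - 3*x^2 + 3*x - 1 = (x - 1)^3

Eigenvalues and multiplicities (the geometric multiplicity of λ is n − rank(A − λI), which equals the number of Jordan blocks for λ):
  λ = 1: algebraic multiplicity = 3, geometric multiplicity = 2

Determining the block sizes for each eigenvalue:
  λ = 1: 2 blocks summing to 3 forces exactly one block of size 2 and the rest size 1 → block sizes [2, 1]

Assembling the blocks gives a Jordan form
J =
  [1, 1, 0]
  [0, 1, 0]
  [0, 0, 1]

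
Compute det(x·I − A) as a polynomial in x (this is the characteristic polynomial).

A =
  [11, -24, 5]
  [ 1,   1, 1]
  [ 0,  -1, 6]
x^3 - 18*x^2 + 108*x - 216

Expanding det(x·I − A) (e.g. by cofactor expansion or by noting that A is similar to its Jordan form J, which has the same characteristic polynomial as A) gives
  χ_A(x) = x^3 - 18*x^2 + 108*x - 216
which factors as (x - 6)^3. The eigenvalues (with algebraic multiplicities) are λ = 6 with multiplicity 3.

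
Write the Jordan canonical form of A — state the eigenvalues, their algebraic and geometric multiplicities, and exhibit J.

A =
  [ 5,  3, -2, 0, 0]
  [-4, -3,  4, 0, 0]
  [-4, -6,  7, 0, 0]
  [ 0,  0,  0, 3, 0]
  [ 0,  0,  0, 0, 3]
J_2(3) ⊕ J_1(3) ⊕ J_1(3) ⊕ J_1(3)

The characteristic polynomial is
  det(x·I − A) = x^5 - 15*x^4 + 90*x^3 - 270*x^2 + 405*x - 243 = (x - 3)^5

Eigenvalues and multiplicities (the geometric multiplicity of λ is n − rank(A − λI), which equals the number of Jordan blocks for λ):
  λ = 3: algebraic multiplicity = 5, geometric multiplicity = 4

Determining the block sizes for each eigenvalue:
  λ = 3: 4 blocks summing to 5 forces exactly one block of size 2 and the rest size 1 → block sizes [2, 1, 1, 1]

Assembling the blocks gives a Jordan form
J =
  [3, 1, 0, 0, 0]
  [0, 3, 0, 0, 0]
  [0, 0, 3, 0, 0]
  [0, 0, 0, 3, 0]
  [0, 0, 0, 0, 3]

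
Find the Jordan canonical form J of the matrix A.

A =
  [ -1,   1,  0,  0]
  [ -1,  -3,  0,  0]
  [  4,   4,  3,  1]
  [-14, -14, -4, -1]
J_2(-2) ⊕ J_2(1)

The characteristic polynomial is
  det(x·I − A) = x^4 + 2*x^3 - 3*x^2 - 4*x + 4 = (x - 1)^2*(x + 2)^2

Eigenvalues and multiplicities (the geometric multiplicity of λ is n − rank(A − λI), which equals the number of Jordan blocks for λ):
  λ = -2: algebraic multiplicity = 2, geometric multiplicity = 1
  λ = 1: algebraic multiplicity = 2, geometric multiplicity = 1

Determining the block sizes for each eigenvalue:
  λ = -2: one block (gm = 1), so the single block has size am = 2 → block sizes [2]
  λ = 1: one block (gm = 1), so the single block has size am = 2 → block sizes [2]

Assembling the blocks gives a Jordan form
J =
  [-2,  1, 0, 0]
  [ 0, -2, 0, 0]
  [ 0,  0, 1, 1]
  [ 0,  0, 0, 1]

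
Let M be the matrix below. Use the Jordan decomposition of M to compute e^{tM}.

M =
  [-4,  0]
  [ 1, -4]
e^{tM} =
  [exp(-4*t), 0]
  [t*exp(-4*t), exp(-4*t)]

Strategy: write M = P · J · P⁻¹ where J is a Jordan canonical form, so e^{tM} = P · e^{tJ} · P⁻¹, and e^{tJ} can be computed block-by-block.

M has Jordan form
J =
  [-4,  1]
  [ 0, -4]
(up to reordering of blocks).

Per-block formulas:
  For a 2×2 Jordan block J_2(-4): exp(t · J_2(-4)) = e^(-4t)·(I + t·N), where N is the 2×2 nilpotent shift.

After assembling e^{tJ} and conjugating by P, we get:

e^{tM} =
  [exp(-4*t), 0]
  [t*exp(-4*t), exp(-4*t)]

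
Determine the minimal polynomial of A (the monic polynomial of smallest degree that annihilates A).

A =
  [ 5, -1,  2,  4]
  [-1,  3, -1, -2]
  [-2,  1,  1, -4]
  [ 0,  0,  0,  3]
x^3 - 9*x^2 + 27*x - 27

The characteristic polynomial is χ_A(x) = (x - 3)^4, so the eigenvalues are known. The minimal polynomial is
  m_A(x) = Π_λ (x − λ)^{k_λ}
where k_λ is the size of the *largest* Jordan block for λ (equivalently, the smallest k with (A − λI)^k v = 0 for every generalised eigenvector v of λ).

  λ = 3: largest Jordan block has size 3, contributing (x − 3)^3

So m_A(x) = (x - 3)^3 = x^3 - 9*x^2 + 27*x - 27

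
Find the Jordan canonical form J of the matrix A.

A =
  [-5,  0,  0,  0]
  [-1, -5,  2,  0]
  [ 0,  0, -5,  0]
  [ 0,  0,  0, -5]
J_2(-5) ⊕ J_1(-5) ⊕ J_1(-5)

The characteristic polynomial is
  det(x·I − A) = x^4 + 20*x^3 + 150*x^2 + 500*x + 625 = (x + 5)^4

Eigenvalues and multiplicities (the geometric multiplicity of λ is n − rank(A − λI), which equals the number of Jordan blocks for λ):
  λ = -5: algebraic multiplicity = 4, geometric multiplicity = 3

Determining the block sizes for each eigenvalue:
  λ = -5: 3 blocks summing to 4 forces exactly one block of size 2 and the rest size 1 → block sizes [2, 1, 1]

Assembling the blocks gives a Jordan form
J =
  [-5,  1,  0,  0]
  [ 0, -5,  0,  0]
  [ 0,  0, -5,  0]
  [ 0,  0,  0, -5]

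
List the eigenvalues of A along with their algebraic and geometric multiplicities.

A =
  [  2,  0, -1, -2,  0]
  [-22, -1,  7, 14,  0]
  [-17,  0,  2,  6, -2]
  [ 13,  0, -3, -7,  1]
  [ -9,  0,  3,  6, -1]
λ = -1: alg = 5, geom = 2

Step 1 — factor the characteristic polynomial to read off the algebraic multiplicities:
  χ_A(x) = (x + 1)^5

Step 2 — compute geometric multiplicities via the rank-nullity identity g(λ) = n − rank(A − λI):
  rank(A − (-1)·I) = 3, so dim ker(A − (-1)·I) = n − 3 = 2

Summary:
  λ = -1: algebraic multiplicity = 5, geometric multiplicity = 2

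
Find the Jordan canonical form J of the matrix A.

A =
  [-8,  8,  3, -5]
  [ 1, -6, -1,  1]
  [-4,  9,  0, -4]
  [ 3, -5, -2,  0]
J_2(-4) ⊕ J_2(-3)

The characteristic polynomial is
  det(x·I − A) = x^4 + 14*x^3 + 73*x^2 + 168*x + 144 = (x + 3)^2*(x + 4)^2

Eigenvalues and multiplicities (the geometric multiplicity of λ is n − rank(A − λI), which equals the number of Jordan blocks for λ):
  λ = -4: algebraic multiplicity = 2, geometric multiplicity = 1
  λ = -3: algebraic multiplicity = 2, geometric multiplicity = 1

Determining the block sizes for each eigenvalue:
  λ = -4: one block (gm = 1), so the single block has size am = 2 → block sizes [2]
  λ = -3: one block (gm = 1), so the single block has size am = 2 → block sizes [2]

Assembling the blocks gives a Jordan form
J =
  [-4,  1,  0,  0]
  [ 0, -4,  0,  0]
  [ 0,  0, -3,  1]
  [ 0,  0,  0, -3]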